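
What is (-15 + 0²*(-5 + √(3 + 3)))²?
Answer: 225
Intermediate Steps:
(-15 + 0²*(-5 + √(3 + 3)))² = (-15 + 0*(-5 + √6))² = (-15 + 0)² = (-15)² = 225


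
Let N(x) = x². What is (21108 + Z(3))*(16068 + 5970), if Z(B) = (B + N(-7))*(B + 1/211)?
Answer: 98879128728/211 ≈ 4.6862e+8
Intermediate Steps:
Z(B) = (49 + B)*(1/211 + B) (Z(B) = (B + (-7)²)*(B + 1/211) = (B + 49)*(B + 1/211) = (49 + B)*(1/211 + B))
(21108 + Z(3))*(16068 + 5970) = (21108 + (49/211 + 3² + (10340/211)*3))*(16068 + 5970) = (21108 + (49/211 + 9 + 31020/211))*22038 = (21108 + 32968/211)*22038 = (4486756/211)*22038 = 98879128728/211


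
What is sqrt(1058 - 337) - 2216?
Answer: -2216 + sqrt(721) ≈ -2189.1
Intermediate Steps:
sqrt(1058 - 337) - 2216 = sqrt(721) - 2216 = -2216 + sqrt(721)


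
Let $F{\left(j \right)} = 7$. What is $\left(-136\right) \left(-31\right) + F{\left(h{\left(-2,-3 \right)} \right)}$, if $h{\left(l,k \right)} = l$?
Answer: $4223$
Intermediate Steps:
$\left(-136\right) \left(-31\right) + F{\left(h{\left(-2,-3 \right)} \right)} = \left(-136\right) \left(-31\right) + 7 = 4216 + 7 = 4223$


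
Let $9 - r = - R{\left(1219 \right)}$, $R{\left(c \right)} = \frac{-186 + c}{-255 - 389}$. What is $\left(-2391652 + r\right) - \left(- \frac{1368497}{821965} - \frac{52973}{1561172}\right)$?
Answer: $- \frac{123528252985422788514}{51649956904945} \approx -2.3916 \cdot 10^{6}$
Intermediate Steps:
$R{\left(c \right)} = \frac{93}{322} - \frac{c}{644}$ ($R{\left(c \right)} = \frac{-186 + c}{-644} = \left(-186 + c\right) \left(- \frac{1}{644}\right) = \frac{93}{322} - \frac{c}{644}$)
$r = \frac{4763}{644}$ ($r = 9 - - (\frac{93}{322} - \frac{53}{28}) = 9 - \left(-1\right) \left(- \frac{1033}{644}\right) = 9 - \frac{1033}{644} = \frac{4763}{644} \approx 7.396$)
$\left(-2391652 + r\right) - \left(- \frac{1368497}{821965} - \frac{52973}{1561172}\right) = \left(-2391652 + \frac{4763}{644}\right) - \left(- \frac{1368497}{821965} - \frac{52973}{1561172}\right) = - \frac{1540219125}{644} - - \frac{2180001150429}{1283228742980} = - \frac{1540219125}{644} + \left(\frac{52973}{1561172} + \frac{1368497}{821965}\right) = - \frac{1540219125}{644} + \frac{2180001150429}{1283228742980} = - \frac{123528252985422788514}{51649956904945}$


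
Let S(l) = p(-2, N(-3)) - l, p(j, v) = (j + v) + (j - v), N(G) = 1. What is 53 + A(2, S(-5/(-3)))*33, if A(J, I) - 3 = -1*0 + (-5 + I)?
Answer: -200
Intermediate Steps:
p(j, v) = 2*j
S(l) = -4 - l (S(l) = 2*(-2) - l = -4 - l)
A(J, I) = -2 + I (A(J, I) = 3 + (-1*0 + (-5 + I)) = 3 + (0 + (-5 + I)) = 3 + (-5 + I) = -2 + I)
53 + A(2, S(-5/(-3)))*33 = 53 + (-2 + (-4 - (-5)/(-3)))*33 = 53 + (-2 + (-4 - (-5)*(-1)/3))*33 = 53 + (-2 + (-4 - 1*5/3))*33 = 53 + (-2 + (-4 - 5/3))*33 = 53 + (-2 - 17/3)*33 = 53 - 23/3*33 = 53 - 253 = -200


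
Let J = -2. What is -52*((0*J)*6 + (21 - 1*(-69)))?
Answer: -4680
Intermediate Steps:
-52*((0*J)*6 + (21 - 1*(-69))) = -52*((0*(-2))*6 + (21 - 1*(-69))) = -52*(0*6 + (21 + 69)) = -52*(0 + 90) = -52*90 = -4680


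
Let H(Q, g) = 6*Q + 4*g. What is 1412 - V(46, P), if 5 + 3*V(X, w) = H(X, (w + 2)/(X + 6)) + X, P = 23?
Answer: 16974/13 ≈ 1305.7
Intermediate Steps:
H(Q, g) = 4*g + 6*Q
V(X, w) = -5/3 + 7*X/3 + 4*(2 + w)/(3*(6 + X)) (V(X, w) = -5/3 + ((4*((w + 2)/(X + 6)) + 6*X) + X)/3 = -5/3 + ((4*((2 + w)/(6 + X)) + 6*X) + X)/3 = -5/3 + ((4*(2 + w)/(6 + X) + 6*X) + X)/3 = -5/3 + ((6*X + 4*(2 + w)/(6 + X)) + X)/3 = -5/3 + (7*X + 4*(2 + w)/(6 + X))/3 = -5/3 + (7*X/3 + 4*(2 + w)/(3*(6 + X))) = -5/3 + 7*X/3 + 4*(2 + w)/(3*(6 + X)))
1412 - V(46, P) = 1412 - (-22 + 4*23 + 7*46**2 + 37*46)/(3*(6 + 46)) = 1412 - (-22 + 92 + 7*2116 + 1702)/(3*52) = 1412 - (-22 + 92 + 14812 + 1702)/(3*52) = 1412 - 16584/(3*52) = 1412 - 1*1382/13 = 1412 - 1382/13 = 16974/13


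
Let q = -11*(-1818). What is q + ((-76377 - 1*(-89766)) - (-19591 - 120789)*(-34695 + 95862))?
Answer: 8586656847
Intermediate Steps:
q = 19998
q + ((-76377 - 1*(-89766)) - (-19591 - 120789)*(-34695 + 95862)) = 19998 + ((-76377 - 1*(-89766)) - (-19591 - 120789)*(-34695 + 95862)) = 19998 + ((-76377 + 89766) - (-140380)*61167) = 19998 + (13389 - 1*(-8586623460)) = 19998 + (13389 + 8586623460) = 19998 + 8586636849 = 8586656847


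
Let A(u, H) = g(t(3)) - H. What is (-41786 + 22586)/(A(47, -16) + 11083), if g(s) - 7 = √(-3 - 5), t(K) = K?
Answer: -53308800/30835811 + 9600*I*√2/30835811 ≈ -1.7288 + 0.00044028*I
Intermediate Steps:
g(s) = 7 + 2*I*√2 (g(s) = 7 + √(-3 - 5) = 7 + √(-8) = 7 + 2*I*√2)
A(u, H) = 7 - H + 2*I*√2 (A(u, H) = (7 + 2*I*√2) - H = 7 - H + 2*I*√2)
(-41786 + 22586)/(A(47, -16) + 11083) = (-41786 + 22586)/((7 - 1*(-16) + 2*I*√2) + 11083) = -19200/((7 + 16 + 2*I*√2) + 11083) = -19200/((23 + 2*I*√2) + 11083) = -19200/(11106 + 2*I*√2)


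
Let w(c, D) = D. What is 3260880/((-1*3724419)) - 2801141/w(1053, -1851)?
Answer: 3475528957733/2297966523 ≈ 1512.4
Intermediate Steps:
3260880/((-1*3724419)) - 2801141/w(1053, -1851) = 3260880/((-1*3724419)) - 2801141/(-1851) = 3260880/(-3724419) - 2801141*(-1/1851) = 3260880*(-1/3724419) + 2801141/1851 = -1086960/1241473 + 2801141/1851 = 3475528957733/2297966523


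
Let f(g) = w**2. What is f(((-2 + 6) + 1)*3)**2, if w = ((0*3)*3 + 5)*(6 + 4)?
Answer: 6250000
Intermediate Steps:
w = 50 (w = (0*3 + 5)*10 = (0 + 5)*10 = 5*10 = 50)
f(g) = 2500 (f(g) = 50**2 = 2500)
f(((-2 + 6) + 1)*3)**2 = 2500**2 = 6250000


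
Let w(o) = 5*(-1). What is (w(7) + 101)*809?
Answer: 77664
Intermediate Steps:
w(o) = -5
(w(7) + 101)*809 = (-5 + 101)*809 = 96*809 = 77664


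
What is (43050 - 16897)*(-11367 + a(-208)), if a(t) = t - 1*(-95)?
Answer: -300236440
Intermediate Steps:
a(t) = 95 + t (a(t) = t + 95 = 95 + t)
(43050 - 16897)*(-11367 + a(-208)) = (43050 - 16897)*(-11367 + (95 - 208)) = 26153*(-11367 - 113) = 26153*(-11480) = -300236440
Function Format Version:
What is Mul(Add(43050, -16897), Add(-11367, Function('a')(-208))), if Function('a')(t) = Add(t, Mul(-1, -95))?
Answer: -300236440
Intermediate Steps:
Function('a')(t) = Add(95, t) (Function('a')(t) = Add(t, 95) = Add(95, t))
Mul(Add(43050, -16897), Add(-11367, Function('a')(-208))) = Mul(Add(43050, -16897), Add(-11367, Add(95, -208))) = Mul(26153, Add(-11367, -113)) = Mul(26153, -11480) = -300236440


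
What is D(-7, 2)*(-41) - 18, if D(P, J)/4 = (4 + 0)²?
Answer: -2642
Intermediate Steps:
D(P, J) = 64 (D(P, J) = 4*(4 + 0)² = 4*4² = 4*16 = 64)
D(-7, 2)*(-41) - 18 = 64*(-41) - 18 = -2624 - 18 = -2642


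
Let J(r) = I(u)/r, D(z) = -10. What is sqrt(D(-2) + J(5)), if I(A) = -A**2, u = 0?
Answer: I*sqrt(10) ≈ 3.1623*I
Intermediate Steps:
J(r) = 0 (J(r) = (-1*0**2)/r = (-1*0)/r = 0/r = 0)
sqrt(D(-2) + J(5)) = sqrt(-10 + 0) = sqrt(-10) = I*sqrt(10)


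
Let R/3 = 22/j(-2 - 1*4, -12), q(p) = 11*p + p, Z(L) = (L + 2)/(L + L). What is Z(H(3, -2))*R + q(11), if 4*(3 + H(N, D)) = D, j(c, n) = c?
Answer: 1815/14 ≈ 129.64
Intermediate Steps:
H(N, D) = -3 + D/4
Z(L) = (2 + L)/(2*L) (Z(L) = (2 + L)/((2*L)) = (2 + L)*(1/(2*L)) = (2 + L)/(2*L))
q(p) = 12*p
R = -11 (R = 3*(22/(-2 - 1*4)) = 3*(22/(-2 - 4)) = 3*(22/(-6)) = 3*(22*(-⅙)) = 3*(-11/3) = -11)
Z(H(3, -2))*R + q(11) = ((2 + (-3 + (¼)*(-2)))/(2*(-3 + (¼)*(-2))))*(-11) + 12*11 = ((2 + (-3 - ½))/(2*(-3 - ½)))*(-11) + 132 = ((2 - 7/2)/(2*(-7/2)))*(-11) + 132 = ((½)*(-2/7)*(-3/2))*(-11) + 132 = (3/14)*(-11) + 132 = -33/14 + 132 = 1815/14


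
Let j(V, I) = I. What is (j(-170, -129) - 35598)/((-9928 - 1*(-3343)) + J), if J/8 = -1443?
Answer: 11909/6043 ≈ 1.9707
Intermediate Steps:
J = -11544 (J = 8*(-1443) = -11544)
(j(-170, -129) - 35598)/((-9928 - 1*(-3343)) + J) = (-129 - 35598)/((-9928 - 1*(-3343)) - 11544) = -35727/((-9928 + 3343) - 11544) = -35727/(-6585 - 11544) = -35727/(-18129) = -35727*(-1/18129) = 11909/6043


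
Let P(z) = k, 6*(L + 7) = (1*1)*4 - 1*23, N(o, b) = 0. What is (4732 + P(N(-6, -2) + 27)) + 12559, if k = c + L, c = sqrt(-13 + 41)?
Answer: 103685/6 + 2*sqrt(7) ≈ 17286.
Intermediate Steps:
L = -61/6 (L = -7 + ((1*1)*4 - 1*23)/6 = -7 + (1*4 - 23)/6 = -7 + (4 - 23)/6 = -7 + (1/6)*(-19) = -7 - 19/6 = -61/6 ≈ -10.167)
c = 2*sqrt(7) (c = sqrt(28) = 2*sqrt(7) ≈ 5.2915)
k = -61/6 + 2*sqrt(7) (k = 2*sqrt(7) - 61/6 = -61/6 + 2*sqrt(7) ≈ -4.8752)
P(z) = -61/6 + 2*sqrt(7)
(4732 + P(N(-6, -2) + 27)) + 12559 = (4732 + (-61/6 + 2*sqrt(7))) + 12559 = (28331/6 + 2*sqrt(7)) + 12559 = 103685/6 + 2*sqrt(7)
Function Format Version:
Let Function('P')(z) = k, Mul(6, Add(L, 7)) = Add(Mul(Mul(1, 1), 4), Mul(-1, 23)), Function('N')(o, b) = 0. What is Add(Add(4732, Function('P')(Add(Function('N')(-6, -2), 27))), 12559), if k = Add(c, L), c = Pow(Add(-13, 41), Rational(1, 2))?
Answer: Add(Rational(103685, 6), Mul(2, Pow(7, Rational(1, 2)))) ≈ 17286.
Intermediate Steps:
L = Rational(-61, 6) (L = Add(-7, Mul(Rational(1, 6), Add(Mul(Mul(1, 1), 4), Mul(-1, 23)))) = Add(-7, Mul(Rational(1, 6), Add(Mul(1, 4), -23))) = Add(-7, Mul(Rational(1, 6), Add(4, -23))) = Add(-7, Mul(Rational(1, 6), -19)) = Add(-7, Rational(-19, 6)) = Rational(-61, 6) ≈ -10.167)
c = Mul(2, Pow(7, Rational(1, 2))) (c = Pow(28, Rational(1, 2)) = Mul(2, Pow(7, Rational(1, 2))) ≈ 5.2915)
k = Add(Rational(-61, 6), Mul(2, Pow(7, Rational(1, 2)))) (k = Add(Mul(2, Pow(7, Rational(1, 2))), Rational(-61, 6)) = Add(Rational(-61, 6), Mul(2, Pow(7, Rational(1, 2)))) ≈ -4.8752)
Function('P')(z) = Add(Rational(-61, 6), Mul(2, Pow(7, Rational(1, 2))))
Add(Add(4732, Function('P')(Add(Function('N')(-6, -2), 27))), 12559) = Add(Add(4732, Add(Rational(-61, 6), Mul(2, Pow(7, Rational(1, 2))))), 12559) = Add(Add(Rational(28331, 6), Mul(2, Pow(7, Rational(1, 2)))), 12559) = Add(Rational(103685, 6), Mul(2, Pow(7, Rational(1, 2))))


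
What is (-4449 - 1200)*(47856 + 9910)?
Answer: -326320134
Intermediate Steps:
(-4449 - 1200)*(47856 + 9910) = -5649*57766 = -326320134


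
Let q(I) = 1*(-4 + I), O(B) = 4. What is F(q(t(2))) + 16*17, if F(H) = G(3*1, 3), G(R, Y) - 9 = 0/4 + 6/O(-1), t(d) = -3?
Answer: 565/2 ≈ 282.50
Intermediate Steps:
q(I) = -4 + I
G(R, Y) = 21/2 (G(R, Y) = 9 + (0/4 + 6/4) = 9 + (0*(¼) + 6*(¼)) = 9 + (0 + 3/2) = 9 + 3/2 = 21/2)
F(H) = 21/2
F(q(t(2))) + 16*17 = 21/2 + 16*17 = 21/2 + 272 = 565/2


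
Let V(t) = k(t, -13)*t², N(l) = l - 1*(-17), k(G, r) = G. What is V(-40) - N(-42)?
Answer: -63975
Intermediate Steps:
N(l) = 17 + l (N(l) = l + 17 = 17 + l)
V(t) = t³ (V(t) = t*t² = t³)
V(-40) - N(-42) = (-40)³ - (17 - 42) = -64000 - 1*(-25) = -64000 + 25 = -63975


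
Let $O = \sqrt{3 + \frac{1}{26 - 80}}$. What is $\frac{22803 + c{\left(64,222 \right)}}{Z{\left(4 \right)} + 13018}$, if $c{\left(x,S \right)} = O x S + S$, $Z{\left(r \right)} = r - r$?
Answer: $\frac{23025}{13018} + \frac{1184 \sqrt{966}}{19527} \approx 3.6532$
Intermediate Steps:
$Z{\left(r \right)} = 0$
$O = \frac{\sqrt{966}}{18}$ ($O = \sqrt{3 + \frac{1}{-54}} = \sqrt{3 - \frac{1}{54}} = \sqrt{\frac{161}{54}} = \frac{\sqrt{966}}{18} \approx 1.7267$)
$c{\left(x,S \right)} = S + \frac{S x \sqrt{966}}{18}$ ($c{\left(x,S \right)} = \frac{\sqrt{966}}{18} x S + S = \frac{x \sqrt{966}}{18} S + S = \frac{S x \sqrt{966}}{18} + S = S + \frac{S x \sqrt{966}}{18}$)
$\frac{22803 + c{\left(64,222 \right)}}{Z{\left(4 \right)} + 13018} = \frac{22803 + \frac{1}{18} \cdot 222 \left(18 + 64 \sqrt{966}\right)}{0 + 13018} = \frac{22803 + \left(222 + \frac{2368 \sqrt{966}}{3}\right)}{13018} = \left(23025 + \frac{2368 \sqrt{966}}{3}\right) \frac{1}{13018} = \frac{23025}{13018} + \frac{1184 \sqrt{966}}{19527}$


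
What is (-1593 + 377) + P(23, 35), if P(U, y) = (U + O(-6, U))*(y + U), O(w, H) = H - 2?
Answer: 1336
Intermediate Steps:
O(w, H) = -2 + H
P(U, y) = (-2 + 2*U)*(U + y) (P(U, y) = (U + (-2 + U))*(y + U) = (-2 + 2*U)*(U + y))
(-1593 + 377) + P(23, 35) = (-1593 + 377) + (-2*23 - 2*35 + 2*23² + 2*23*35) = -1216 + (-46 - 70 + 2*529 + 1610) = -1216 + (-46 - 70 + 1058 + 1610) = -1216 + 2552 = 1336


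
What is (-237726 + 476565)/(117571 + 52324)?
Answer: 238839/169895 ≈ 1.4058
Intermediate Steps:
(-237726 + 476565)/(117571 + 52324) = 238839/169895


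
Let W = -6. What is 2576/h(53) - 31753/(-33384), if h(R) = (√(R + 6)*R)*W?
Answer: 31753/33384 - 1288*√59/9381 ≈ -0.10347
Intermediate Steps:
h(R) = -6*R*√(6 + R) (h(R) = (√(R + 6)*R)*(-6) = (√(6 + R)*R)*(-6) = (R*√(6 + R))*(-6) = -6*R*√(6 + R))
2576/h(53) - 31753/(-33384) = 2576/((-6*53*√(6 + 53))) - 31753/(-33384) = 2576/((-6*53*√59)) - 31753*(-1/33384) = 2576/((-318*√59)) + 31753/33384 = 2576*(-√59/18762) + 31753/33384 = -1288*√59/9381 + 31753/33384 = 31753/33384 - 1288*√59/9381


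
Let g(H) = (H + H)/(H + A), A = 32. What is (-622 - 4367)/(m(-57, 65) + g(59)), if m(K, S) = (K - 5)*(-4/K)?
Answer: 25877943/15842 ≈ 1633.5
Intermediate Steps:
m(K, S) = -4*(-5 + K)/K (m(K, S) = (-5 + K)*(-4/K) = -4*(-5 + K)/K)
g(H) = 2*H/(32 + H) (g(H) = (H + H)/(H + 32) = (2*H)/(32 + H) = 2*H/(32 + H))
(-622 - 4367)/(m(-57, 65) + g(59)) = (-622 - 4367)/((-4 + 20/(-57)) + 2*59/(32 + 59)) = -4989/((-4 + 20*(-1/57)) + 2*59/91) = -4989/((-4 - 20/57) + 2*59*(1/91)) = -4989/(-248/57 + 118/91) = -4989/(-15842/5187) = -4989*(-5187/15842) = 25877943/15842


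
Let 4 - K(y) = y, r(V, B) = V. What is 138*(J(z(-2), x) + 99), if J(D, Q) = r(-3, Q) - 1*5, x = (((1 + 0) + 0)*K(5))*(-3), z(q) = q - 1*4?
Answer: 12558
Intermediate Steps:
K(y) = 4 - y
z(q) = -4 + q (z(q) = q - 4 = -4 + q)
x = 3 (x = (((1 + 0) + 0)*(4 - 1*5))*(-3) = ((1 + 0)*(4 - 5))*(-3) = (1*(-1))*(-3) = -1*(-3) = 3)
J(D, Q) = -8 (J(D, Q) = -3 - 1*5 = -3 - 5 = -8)
138*(J(z(-2), x) + 99) = 138*(-8 + 99) = 138*91 = 12558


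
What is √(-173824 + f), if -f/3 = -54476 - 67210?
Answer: √191234 ≈ 437.30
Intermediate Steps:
f = 365058 (f = -3*(-54476 - 67210) = -3*(-121686) = 365058)
√(-173824 + f) = √(-173824 + 365058) = √191234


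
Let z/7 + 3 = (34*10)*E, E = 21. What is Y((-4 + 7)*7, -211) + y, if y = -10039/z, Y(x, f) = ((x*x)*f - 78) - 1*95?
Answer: -4657387855/49959 ≈ -93224.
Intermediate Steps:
z = 49959 (z = -21 + 7*((34*10)*21) = -21 + 7*(340*21) = -21 + 7*7140 = -21 + 49980 = 49959)
Y(x, f) = -173 + f*x² (Y(x, f) = (x²*f - 78) - 95 = (f*x² - 78) - 95 = (-78 + f*x²) - 95 = -173 + f*x²)
y = -10039/49959 ≈ -0.20094
Y((-4 + 7)*7, -211) + y = (-173 - 211*49*(-4 + 7)²) - 10039/49959 = (-173 - 211*(3*7)²) - 10039/49959 = (-173 - 211*21²) - 10039/49959 = (-173 - 211*441) - 10039/49959 = (-173 - 93051) - 10039/49959 = -93224 - 10039/49959 = -4657387855/49959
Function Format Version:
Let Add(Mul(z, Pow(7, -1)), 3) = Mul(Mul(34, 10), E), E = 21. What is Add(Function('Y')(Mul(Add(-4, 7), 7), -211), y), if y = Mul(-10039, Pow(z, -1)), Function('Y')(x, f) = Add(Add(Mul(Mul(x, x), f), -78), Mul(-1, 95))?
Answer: Rational(-4657387855, 49959) ≈ -93224.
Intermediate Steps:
z = 49959 (z = Add(-21, Mul(7, Mul(Mul(34, 10), 21))) = Add(-21, Mul(7, Mul(340, 21))) = Add(-21, Mul(7, 7140)) = Add(-21, 49980) = 49959)
Function('Y')(x, f) = Add(-173, Mul(f, Pow(x, 2))) (Function('Y')(x, f) = Add(Add(Mul(Pow(x, 2), f), -78), -95) = Add(Add(Mul(f, Pow(x, 2)), -78), -95) = Add(Add(-78, Mul(f, Pow(x, 2))), -95) = Add(-173, Mul(f, Pow(x, 2))))
y = Rational(-10039, 49959) (y = Mul(-10039, Pow(49959, -1)) = Mul(-10039, Rational(1, 49959)) = Rational(-10039, 49959) ≈ -0.20094)
Add(Function('Y')(Mul(Add(-4, 7), 7), -211), y) = Add(Add(-173, Mul(-211, Pow(Mul(Add(-4, 7), 7), 2))), Rational(-10039, 49959)) = Add(Add(-173, Mul(-211, Pow(Mul(3, 7), 2))), Rational(-10039, 49959)) = Add(Add(-173, Mul(-211, Pow(21, 2))), Rational(-10039, 49959)) = Add(Add(-173, Mul(-211, 441)), Rational(-10039, 49959)) = Add(Add(-173, -93051), Rational(-10039, 49959)) = Add(-93224, Rational(-10039, 49959)) = Rational(-4657387855, 49959)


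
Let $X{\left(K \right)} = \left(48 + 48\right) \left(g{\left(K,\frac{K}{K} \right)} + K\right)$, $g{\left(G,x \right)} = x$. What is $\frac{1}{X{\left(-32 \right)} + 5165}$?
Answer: $\frac{1}{2189} \approx 0.00045683$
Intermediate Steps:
$X{\left(K \right)} = 96 + 96 K$ ($X{\left(K \right)} = \left(48 + 48\right) \left(\frac{K}{K} + K\right) = 96 \left(1 + K\right) = 96 + 96 K$)
$\frac{1}{X{\left(-32 \right)} + 5165} = \frac{1}{\left(96 + 96 \left(-32\right)\right) + 5165} = \frac{1}{\left(96 - 3072\right) + 5165} = \frac{1}{-2976 + 5165} = \frac{1}{2189}$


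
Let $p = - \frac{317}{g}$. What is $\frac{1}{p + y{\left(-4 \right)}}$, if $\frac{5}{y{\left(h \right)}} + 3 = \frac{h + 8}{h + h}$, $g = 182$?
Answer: $- \frac{182}{577} \approx -0.31542$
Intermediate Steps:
$y{\left(h \right)} = \frac{5}{-3 + \frac{8 + h}{2 h}}$ ($y{\left(h \right)} = \frac{5}{-3 + \frac{h + 8}{h + h}} = \frac{5}{-3 + \frac{8 + h}{2 h}}$)
$p = - \frac{317}{182} \approx -1.7418$
$\frac{1}{p + y{\left(-4 \right)}} = \frac{1}{- \frac{317}{182} - - \frac{40}{-8 + 5 \left(-4\right)}} = \frac{1}{- \frac{317}{182} - - \frac{40}{-8 - 20}} = \frac{1}{- \frac{317}{182} - - \frac{40}{-28}} = \frac{1}{- \frac{317}{182} - \left(-40\right) \left(- \frac{1}{28}\right)} = \frac{1}{- \frac{317}{182} - \frac{10}{7}} = \frac{1}{- \frac{577}{182}} = - \frac{182}{577}$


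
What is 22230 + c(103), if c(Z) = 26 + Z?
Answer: 22359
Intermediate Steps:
22230 + c(103) = 22230 + (26 + 103) = 22230 + 129 = 22359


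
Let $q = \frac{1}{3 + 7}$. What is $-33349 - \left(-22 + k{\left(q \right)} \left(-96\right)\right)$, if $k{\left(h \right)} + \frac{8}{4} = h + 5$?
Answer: $- \frac{165147}{5} \approx -33029.0$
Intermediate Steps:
$q = \frac{1}{10} \approx 0.1$
$k{\left(h \right)} = 3 + h$ ($k{\left(h \right)} = -2 + \left(h + 5\right) = -2 + \left(5 + h\right) = 3 + h$)
$-33349 - \left(-22 + k{\left(q \right)} \left(-96\right)\right) = -33349 - \left(-22 + \left(3 + \frac{1}{10}\right) \left(-96\right)\right) = -33349 - \left(-22 + \frac{31}{10} \left(-96\right)\right) = -33349 - \left(-22 - \frac{1488}{5}\right) = -33349 - - \frac{1598}{5} = -33349 + \frac{1598}{5} = - \frac{165147}{5}$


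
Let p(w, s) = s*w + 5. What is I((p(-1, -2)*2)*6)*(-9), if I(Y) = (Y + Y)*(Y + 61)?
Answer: -219240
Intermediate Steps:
p(w, s) = 5 + s*w
I(Y) = 2*Y*(61 + Y) (I(Y) = (2*Y)*(61 + Y) = 2*Y*(61 + Y))
I((p(-1, -2)*2)*6)*(-9) = (2*(((5 - 2*(-1))*2)*6)*(61 + ((5 - 2*(-1))*2)*6))*(-9) = (2*(((5 + 2)*2)*6)*(61 + ((5 + 2)*2)*6))*(-9) = (2*((7*2)*6)*(61 + (7*2)*6))*(-9) = (2*(14*6)*(61 + 14*6))*(-9) = (2*84*(61 + 84))*(-9) = (2*84*145)*(-9) = 24360*(-9) = -219240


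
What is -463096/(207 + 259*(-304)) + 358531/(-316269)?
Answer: 118307827925/24836288301 ≈ 4.7635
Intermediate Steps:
-463096/(207 + 259*(-304)) + 358531/(-316269) = -463096/(207 - 78736) + 358531*(-1/316269) = -463096/(-78529) - 358531/316269 = -463096*(-1/78529) - 358531/316269 = 463096/78529 - 358531/316269 = 118307827925/24836288301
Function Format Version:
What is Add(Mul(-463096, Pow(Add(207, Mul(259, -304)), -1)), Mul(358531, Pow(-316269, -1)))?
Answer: Rational(118307827925, 24836288301) ≈ 4.7635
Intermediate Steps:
Add(Mul(-463096, Pow(Add(207, Mul(259, -304)), -1)), Mul(358531, Pow(-316269, -1))) = Add(Mul(-463096, Pow(Add(207, -78736), -1)), Mul(358531, Rational(-1, 316269))) = Add(Mul(-463096, Pow(-78529, -1)), Rational(-358531, 316269)) = Add(Mul(-463096, Rational(-1, 78529)), Rational(-358531, 316269)) = Add(Rational(463096, 78529), Rational(-358531, 316269)) = Rational(118307827925, 24836288301)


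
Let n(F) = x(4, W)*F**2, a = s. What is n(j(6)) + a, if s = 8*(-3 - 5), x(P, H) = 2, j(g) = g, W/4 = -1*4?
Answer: 8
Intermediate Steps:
W = -16 (W = 4*(-1*4) = 4*(-4) = -16)
s = -64 (s = 8*(-8) = -64)
a = -64
n(F) = 2*F**2
n(j(6)) + a = 2*6**2 - 64 = 2*36 - 64 = 72 - 64 = 8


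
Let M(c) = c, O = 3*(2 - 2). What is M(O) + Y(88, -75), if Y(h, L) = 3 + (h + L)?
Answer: 16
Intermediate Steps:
O = 0 (O = 3*0 = 0)
Y(h, L) = 3 + L + h (Y(h, L) = 3 + (L + h) = 3 + L + h)
M(O) + Y(88, -75) = 0 + (3 - 75 + 88) = 0 + 16 = 16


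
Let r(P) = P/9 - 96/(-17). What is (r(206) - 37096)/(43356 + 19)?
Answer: -5671322/6636375 ≈ -0.85458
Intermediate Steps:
r(P) = 96/17 + P/9 (r(P) = P*(⅑) - 96*(-1/17) = P/9 + 96/17 = 96/17 + P/9)
(r(206) - 37096)/(43356 + 19) = ((96/17 + (⅑)*206) - 37096)/(43356 + 19) = ((96/17 + 206/9) - 37096)/43375 = (4366/153 - 37096)*(1/43375) = -5671322/153*1/43375 = -5671322/6636375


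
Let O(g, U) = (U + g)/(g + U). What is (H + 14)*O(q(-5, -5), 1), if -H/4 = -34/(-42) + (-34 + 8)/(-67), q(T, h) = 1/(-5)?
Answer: 12958/1407 ≈ 9.2097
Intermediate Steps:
q(T, h) = -⅕
H = -6740/1407 (H = -4*(-34/(-42) + (-34 + 8)/(-67)) = -4*(-34*(-1/42) - 26*(-1/67)) = -4*(17/21 + 26/67) = -4*1685/1407 = -6740/1407 ≈ -4.7903)
O(g, U) = 1 (O(g, U) = (U + g)/(U + g) = 1)
(H + 14)*O(q(-5, -5), 1) = (-6740/1407 + 14)*1 = (12958/1407)*1 = 12958/1407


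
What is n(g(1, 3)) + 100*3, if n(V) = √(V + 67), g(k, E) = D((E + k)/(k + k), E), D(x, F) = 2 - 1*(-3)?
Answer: 300 + 6*√2 ≈ 308.49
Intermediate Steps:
D(x, F) = 5 (D(x, F) = 2 + 3 = 5)
g(k, E) = 5
n(V) = √(67 + V)
n(g(1, 3)) + 100*3 = √(67 + 5) + 100*3 = √72 + 300 = 6*√2 + 300 = 300 + 6*√2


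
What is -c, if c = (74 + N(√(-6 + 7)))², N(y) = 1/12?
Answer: -790321/144 ≈ -5488.3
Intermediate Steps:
N(y) = 1/12
c = 790321/144 (c = (74 + 1/12)² = (889/12)² = 790321/144 ≈ 5488.3)
-c = -1*790321/144 = -790321/144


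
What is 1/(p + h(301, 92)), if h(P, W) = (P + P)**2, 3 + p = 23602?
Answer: 1/386003 ≈ 2.5907e-6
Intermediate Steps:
p = 23599 (p = -3 + 23602 = 23599)
h(P, W) = 4*P**2 (h(P, W) = (2*P)**2 = 4*P**2)
1/(p + h(301, 92)) = 1/(23599 + 4*301**2) = 1/(23599 + 4*90601) = 1/(23599 + 362404) = 1/386003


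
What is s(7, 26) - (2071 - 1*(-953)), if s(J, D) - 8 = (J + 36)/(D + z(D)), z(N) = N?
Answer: -156789/52 ≈ -3015.2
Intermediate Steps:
s(J, D) = 8 + (36 + J)/(2*D) (s(J, D) = 8 + (J + 36)/(D + D) = 8 + (36 + J)/((2*D)) = 8 + (36 + J)*(1/(2*D)) = 8 + (36 + J)/(2*D))
s(7, 26) - (2071 - 1*(-953)) = (½)*(36 + 7 + 16*26)/26 - (2071 - 1*(-953)) = (½)*(1/26)*(36 + 7 + 416) - (2071 + 953) = (½)*(1/26)*459 - 1*3024 = 459/52 - 3024 = -156789/52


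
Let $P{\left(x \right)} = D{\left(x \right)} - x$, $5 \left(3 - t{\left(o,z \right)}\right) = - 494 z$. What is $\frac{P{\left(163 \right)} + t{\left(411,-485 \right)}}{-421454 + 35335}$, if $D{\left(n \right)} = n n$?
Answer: $\frac{21509}{386119} \approx 0.055706$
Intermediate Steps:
$D{\left(n \right)} = n^{2}$
$t{\left(o,z \right)} = 3 + \frac{494 z}{5}$ ($t{\left(o,z \right)} = 3 - \frac{\left(-494\right) z}{5} = 3 + \frac{494 z}{5}$)
$P{\left(x \right)} = x^{2} - x$
$\frac{P{\left(163 \right)} + t{\left(411,-485 \right)}}{-421454 + 35335} = \frac{163 \left(-1 + 163\right) + \left(3 + \frac{494}{5} \left(-485\right)\right)}{-421454 + 35335} = \frac{163 \cdot 162 + \left(3 - 47918\right)}{-386119} = \left(26406 - 47915\right) \left(- \frac{1}{386119}\right) = \left(-21509\right) \left(- \frac{1}{386119}\right) = \frac{21509}{386119}$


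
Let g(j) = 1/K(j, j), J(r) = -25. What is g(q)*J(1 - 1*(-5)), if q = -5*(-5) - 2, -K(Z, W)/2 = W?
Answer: 25/46 ≈ 0.54348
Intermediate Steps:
K(Z, W) = -2*W
q = 23 (q = 25 - 2 = 23)
g(j) = -1/(2*j) (g(j) = 1/(-2*j) = -1/(2*j))
g(q)*J(1 - 1*(-5)) = -1/2/23*(-25) = -1/2*1/23*(-25) = -1/46*(-25) = 25/46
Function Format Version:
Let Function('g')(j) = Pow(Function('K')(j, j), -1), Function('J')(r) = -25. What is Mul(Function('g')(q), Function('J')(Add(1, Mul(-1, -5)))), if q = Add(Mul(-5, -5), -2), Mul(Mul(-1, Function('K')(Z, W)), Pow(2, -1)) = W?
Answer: Rational(25, 46) ≈ 0.54348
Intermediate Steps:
Function('K')(Z, W) = Mul(-2, W)
q = 23 (q = Add(25, -2) = 23)
Function('g')(j) = Mul(Rational(-1, 2), Pow(j, -1)) (Function('g')(j) = Pow(Mul(-2, j), -1) = Mul(Rational(-1, 2), Pow(j, -1)))
Mul(Function('g')(q), Function('J')(Add(1, Mul(-1, -5)))) = Mul(Mul(Rational(-1, 2), Pow(23, -1)), -25) = Mul(Mul(Rational(-1, 2), Rational(1, 23)), -25) = Mul(Rational(-1, 46), -25) = Rational(25, 46)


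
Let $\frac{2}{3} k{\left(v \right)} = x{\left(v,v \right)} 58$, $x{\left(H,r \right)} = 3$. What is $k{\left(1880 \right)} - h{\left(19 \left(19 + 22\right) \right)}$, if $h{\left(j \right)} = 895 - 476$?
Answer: $-158$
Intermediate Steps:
$h{\left(j \right)} = 419$ ($h{\left(j \right)} = 895 - 476 = 419$)
$k{\left(v \right)} = 261$ ($k{\left(v \right)} = \frac{3 \cdot 3 \cdot 58}{2} = \frac{3}{2} \cdot 174 = 261$)
$k{\left(1880 \right)} - h{\left(19 \left(19 + 22\right) \right)} = 261 - 419 = -158$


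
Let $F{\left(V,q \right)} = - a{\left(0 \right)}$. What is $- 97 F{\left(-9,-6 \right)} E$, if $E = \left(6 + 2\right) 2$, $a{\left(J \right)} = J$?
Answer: $0$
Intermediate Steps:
$F{\left(V,q \right)} = 0$ ($F{\left(V,q \right)} = \left(-1\right) 0 = 0$)
$E = 16$ ($E = 8 \cdot 2 = 16$)
$- 97 F{\left(-9,-6 \right)} E = \left(-97\right) 0 \cdot 16 = 0 \cdot 16 = 0$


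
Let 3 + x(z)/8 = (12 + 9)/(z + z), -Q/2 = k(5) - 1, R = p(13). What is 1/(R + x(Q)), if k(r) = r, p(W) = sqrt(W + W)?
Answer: -138/4657 - 4*sqrt(26)/4657 ≈ -0.034012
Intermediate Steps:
p(W) = sqrt(2)*sqrt(W) (p(W) = sqrt(2*W) = sqrt(2)*sqrt(W))
R = sqrt(26) (R = sqrt(2)*sqrt(13) = sqrt(26) ≈ 5.0990)
Q = -8 (Q = -2*(5 - 1) = -2*4 = -8)
x(z) = -24 + 84/z (x(z) = -24 + 8*((12 + 9)/(z + z)) = -24 + 8*(21/((2*z))) = -24 + 8*(21*(1/(2*z))) = -24 + 8*(21/(2*z)) = -24 + 84/z)
1/(R + x(Q)) = 1/(sqrt(26) + (-24 + 84/(-8))) = 1/(sqrt(26) + (-24 + 84*(-1/8))) = 1/(sqrt(26) + (-24 - 21/2)) = 1/(sqrt(26) - 69/2) = 1/(-69/2 + sqrt(26))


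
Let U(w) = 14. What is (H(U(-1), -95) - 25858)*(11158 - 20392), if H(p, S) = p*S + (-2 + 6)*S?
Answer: 254562912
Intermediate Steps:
H(p, S) = 4*S + S*p (H(p, S) = S*p + 4*S = 4*S + S*p)
(H(U(-1), -95) - 25858)*(11158 - 20392) = (-95*(4 + 14) - 25858)*(11158 - 20392) = (-95*18 - 25858)*(-9234) = (-1710 - 25858)*(-9234) = -27568*(-9234) = 254562912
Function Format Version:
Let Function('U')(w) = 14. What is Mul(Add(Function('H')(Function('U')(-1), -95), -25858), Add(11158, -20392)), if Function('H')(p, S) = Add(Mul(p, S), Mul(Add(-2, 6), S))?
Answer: 254562912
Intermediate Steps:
Function('H')(p, S) = Add(Mul(4, S), Mul(S, p)) (Function('H')(p, S) = Add(Mul(S, p), Mul(4, S)) = Add(Mul(4, S), Mul(S, p)))
Mul(Add(Function('H')(Function('U')(-1), -95), -25858), Add(11158, -20392)) = Mul(Add(Mul(-95, Add(4, 14)), -25858), Add(11158, -20392)) = Mul(Add(Mul(-95, 18), -25858), -9234) = Mul(Add(-1710, -25858), -9234) = Mul(-27568, -9234) = 254562912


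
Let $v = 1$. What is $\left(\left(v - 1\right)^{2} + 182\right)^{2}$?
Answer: $33124$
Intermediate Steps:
$\left(\left(v - 1\right)^{2} + 182\right)^{2} = \left(\left(1 - 1\right)^{2} + 182\right)^{2} = \left(0^{2} + 182\right)^{2} = \left(0 + 182\right)^{2} = 182^{2} = 33124$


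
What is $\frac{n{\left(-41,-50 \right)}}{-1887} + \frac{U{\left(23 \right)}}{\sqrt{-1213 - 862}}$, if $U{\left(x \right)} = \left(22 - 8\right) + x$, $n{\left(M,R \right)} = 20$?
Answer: $- \frac{20}{1887} - \frac{37 i \sqrt{83}}{415} \approx -0.010599 - 0.81226 i$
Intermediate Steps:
$U{\left(x \right)} = 14 + x$
$\frac{n{\left(-41,-50 \right)}}{-1887} + \frac{U{\left(23 \right)}}{\sqrt{-1213 - 862}} = \frac{20}{-1887} + \frac{14 + 23}{\sqrt{-1213 - 862}} = 20 \left(- \frac{1}{1887}\right) + \frac{37}{\sqrt{-2075}} = - \frac{20}{1887} + \frac{37}{5 i \sqrt{83}} = - \frac{20}{1887} + 37 \left(- \frac{i \sqrt{83}}{415}\right) = - \frac{20}{1887} - \frac{37 i \sqrt{83}}{415}$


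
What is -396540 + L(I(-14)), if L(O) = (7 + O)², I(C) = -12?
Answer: -396515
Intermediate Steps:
-396540 + L(I(-14)) = -396540 + (7 - 12)² = -396540 + (-5)² = -396540 + 25 = -396515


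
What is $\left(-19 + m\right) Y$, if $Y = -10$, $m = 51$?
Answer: $-320$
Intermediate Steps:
$\left(-19 + m\right) Y = \left(-19 + 51\right) \left(-10\right) = 32 \left(-10\right) = -320$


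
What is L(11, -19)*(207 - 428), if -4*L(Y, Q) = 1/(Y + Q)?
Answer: -221/32 ≈ -6.9063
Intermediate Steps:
L(Y, Q) = -1/(4*(Q + Y)) (L(Y, Q) = -1/(4*(Y + Q)) = -1/(4*(Q + Y)))
L(11, -19)*(207 - 428) = (-1/(4*(-19) + 4*11))*(207 - 428) = -1/(-76 + 44)*(-221) = -1/(-32)*(-221) = -1*(-1/32)*(-221) = (1/32)*(-221) = -221/32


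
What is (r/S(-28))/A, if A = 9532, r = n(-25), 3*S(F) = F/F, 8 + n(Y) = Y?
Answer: -99/9532 ≈ -0.010386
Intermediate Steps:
n(Y) = -8 + Y
S(F) = ⅓ (S(F) = (F/F)/3 = (⅓)*1 = ⅓)
r = -33 (r = -8 - 25 = -33)
(r/S(-28))/A = -33/⅓/9532 = -33*3*(1/9532) = -99*1/9532 = -99/9532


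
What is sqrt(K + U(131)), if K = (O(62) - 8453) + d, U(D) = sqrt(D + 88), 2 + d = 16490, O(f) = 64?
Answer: sqrt(8099 + sqrt(219)) ≈ 90.077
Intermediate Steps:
d = 16488 (d = -2 + 16490 = 16488)
U(D) = sqrt(88 + D)
K = 8099 (K = (64 - 8453) + 16488 = -8389 + 16488 = 8099)
sqrt(K + U(131)) = sqrt(8099 + sqrt(88 + 131)) = sqrt(8099 + sqrt(219))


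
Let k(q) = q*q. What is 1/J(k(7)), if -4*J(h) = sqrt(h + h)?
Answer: -2*sqrt(2)/7 ≈ -0.40406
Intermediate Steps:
k(q) = q**2
J(h) = -sqrt(2)*sqrt(h)/4 (J(h) = -sqrt(h + h)/4 = -sqrt(2)*sqrt(h)/4)
1/J(k(7)) = 1/(-sqrt(2)*sqrt(7**2)/4) = 1/(-sqrt(2)*sqrt(49)/4) = 1/(-1/4*sqrt(2)*7) = 1/(-7*sqrt(2)/4) = -2*sqrt(2)/7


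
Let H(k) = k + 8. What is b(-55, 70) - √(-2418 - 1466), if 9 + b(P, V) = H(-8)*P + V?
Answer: 61 - 2*I*√971 ≈ 61.0 - 62.322*I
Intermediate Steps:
H(k) = 8 + k
b(P, V) = -9 + V (b(P, V) = -9 + ((8 - 8)*P + V) = -9 + (0*P + V) = -9 + (0 + V) = -9 + V)
b(-55, 70) - √(-2418 - 1466) = (-9 + 70) - √(-2418 - 1466) = 61 - √(-3884) = 61 - 2*I*√971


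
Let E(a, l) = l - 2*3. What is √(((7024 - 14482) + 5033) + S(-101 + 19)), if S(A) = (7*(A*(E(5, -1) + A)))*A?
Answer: I*√4191477 ≈ 2047.3*I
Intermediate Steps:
E(a, l) = -6 + l (E(a, l) = l - 6 = -6 + l)
S(A) = 7*A²*(-7 + A) (S(A) = (7*(A*((-6 - 1) + A)))*A = (7*(A*(-7 + A)))*A = (7*A*(-7 + A))*A = 7*A²*(-7 + A))
√(((7024 - 14482) + 5033) + S(-101 + 19)) = √(((7024 - 14482) + 5033) + 7*(-101 + 19)²*(-7 + (-101 + 19))) = √((-7458 + 5033) + 7*(-82)²*(-7 - 82)) = √(-2425 + 7*6724*(-89)) = √(-2425 - 4189052) = √(-4191477) = I*√4191477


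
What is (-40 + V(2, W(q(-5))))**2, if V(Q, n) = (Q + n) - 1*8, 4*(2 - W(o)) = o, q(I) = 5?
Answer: 32761/16 ≈ 2047.6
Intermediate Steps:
W(o) = 2 - o/4
V(Q, n) = -8 + Q + n (V(Q, n) = (Q + n) - 8 = -8 + Q + n)
(-40 + V(2, W(q(-5))))**2 = (-40 + (-8 + 2 + (2 - 1/4*5)))**2 = (-40 + (-8 + 2 + (2 - 5/4)))**2 = (-40 + (-8 + 2 + 3/4))**2 = (-40 - 21/4)**2 = (-181/4)**2 = 32761/16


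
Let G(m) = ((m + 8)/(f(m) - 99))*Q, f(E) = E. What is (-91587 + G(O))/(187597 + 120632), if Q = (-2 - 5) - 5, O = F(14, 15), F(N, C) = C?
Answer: -641086/2157603 ≈ -0.29713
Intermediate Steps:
O = 15
Q = -12 (Q = -7 - 5 = -12)
G(m) = -12*(8 + m)/(-99 + m) (G(m) = ((m + 8)/(m - 99))*(-12) = ((8 + m)/(-99 + m))*(-12) = -12*(8 + m)/(-99 + m))
(-91587 + G(O))/(187597 + 120632) = (-91587 + 12*(-8 - 1*15)/(-99 + 15))/(187597 + 120632) = (-91587 + 12*(-8 - 15)/(-84))/308229 = (-91587 + 12*(-1/84)*(-23))*(1/308229) = (-91587 + 23/7)*(1/308229) = -641086/7*1/308229 = -641086/2157603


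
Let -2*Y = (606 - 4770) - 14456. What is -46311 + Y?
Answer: -37001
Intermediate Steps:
Y = 9310 (Y = -((606 - 4770) - 14456)/2 = -(-4164 - 14456)/2 = -1/2*(-18620) = 9310)
-46311 + Y = -46311 + 9310 = -37001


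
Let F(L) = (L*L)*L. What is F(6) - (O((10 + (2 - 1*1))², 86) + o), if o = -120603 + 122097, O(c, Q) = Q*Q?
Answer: -8674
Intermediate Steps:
O(c, Q) = Q²
o = 1494
F(L) = L³ (F(L) = L²*L = L³)
F(6) - (O((10 + (2 - 1*1))², 86) + o) = 6³ - (86² + 1494) = 216 - (7396 + 1494) = 216 - 1*8890 = 216 - 8890 = -8674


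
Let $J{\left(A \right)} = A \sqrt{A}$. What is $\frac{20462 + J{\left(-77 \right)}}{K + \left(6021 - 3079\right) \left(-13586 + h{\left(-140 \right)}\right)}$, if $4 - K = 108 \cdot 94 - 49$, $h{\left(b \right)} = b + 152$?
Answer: $- \frac{20462}{39944807} + \frac{11 i \sqrt{77}}{5706401} \approx -0.00051226 + 1.6915 \cdot 10^{-5} i$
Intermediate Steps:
$J{\left(A \right)} = A^{\frac{3}{2}}$
$h{\left(b \right)} = 152 + b$
$K = -10099$ ($K = 4 - \left(108 \cdot 94 - 49\right) = 4 - \left(10152 - 49\right) = 4 - 10103 = -10099$)
$\frac{20462 + J{\left(-77 \right)}}{K + \left(6021 - 3079\right) \left(-13586 + h{\left(-140 \right)}\right)} = \frac{20462 + \left(-77\right)^{\frac{3}{2}}}{-10099 + \left(6021 - 3079\right) \left(-13586 + \left(152 - 140\right)\right)} = \frac{20462 - 77 i \sqrt{77}}{-10099 + 2942 \left(-13586 + 12\right)} = \frac{20462 - 77 i \sqrt{77}}{-10099 + 2942 \left(-13574\right)} = \frac{20462 - 77 i \sqrt{77}}{-10099 - 39934708} = \frac{20462 - 77 i \sqrt{77}}{-39944807} = \left(20462 - 77 i \sqrt{77}\right) \left(- \frac{1}{39944807}\right) = - \frac{20462}{39944807} + \frac{11 i \sqrt{77}}{5706401}$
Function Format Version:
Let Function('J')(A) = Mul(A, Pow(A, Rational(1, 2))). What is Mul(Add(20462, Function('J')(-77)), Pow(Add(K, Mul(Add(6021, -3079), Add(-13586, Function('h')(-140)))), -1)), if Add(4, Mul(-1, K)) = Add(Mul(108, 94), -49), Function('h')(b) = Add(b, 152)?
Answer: Add(Rational(-20462, 39944807), Mul(Rational(11, 5706401), I, Pow(77, Rational(1, 2)))) ≈ Add(-0.00051226, Mul(1.6915e-5, I))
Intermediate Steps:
Function('J')(A) = Pow(A, Rational(3, 2))
Function('h')(b) = Add(152, b)
K = -10099 (K = Add(4, Mul(-1, Add(Mul(108, 94), -49))) = Add(4, Mul(-1, Add(10152, -49))) = Add(4, Mul(-1, 10103)) = Add(4, -10103) = -10099)
Mul(Add(20462, Function('J')(-77)), Pow(Add(K, Mul(Add(6021, -3079), Add(-13586, Function('h')(-140)))), -1)) = Mul(Add(20462, Pow(-77, Rational(3, 2))), Pow(Add(-10099, Mul(Add(6021, -3079), Add(-13586, Add(152, -140)))), -1)) = Mul(Add(20462, Mul(-77, I, Pow(77, Rational(1, 2)))), Pow(Add(-10099, Mul(2942, Add(-13586, 12))), -1)) = Mul(Add(20462, Mul(-77, I, Pow(77, Rational(1, 2)))), Pow(Add(-10099, Mul(2942, -13574)), -1)) = Mul(Add(20462, Mul(-77, I, Pow(77, Rational(1, 2)))), Pow(Add(-10099, -39934708), -1)) = Mul(Add(20462, Mul(-77, I, Pow(77, Rational(1, 2)))), Pow(-39944807, -1)) = Mul(Add(20462, Mul(-77, I, Pow(77, Rational(1, 2)))), Rational(-1, 39944807)) = Add(Rational(-20462, 39944807), Mul(Rational(11, 5706401), I, Pow(77, Rational(1, 2))))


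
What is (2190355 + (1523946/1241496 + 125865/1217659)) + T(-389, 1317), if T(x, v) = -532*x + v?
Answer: 604340151144600689/251953129644 ≈ 2.3986e+6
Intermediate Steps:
T(x, v) = v - 532*x
(2190355 + (1523946/1241496 + 125865/1217659)) + T(-389, 1317) = (2190355 + (1523946/1241496 + 125865/1217659)) + (1317 - 532*(-389)) = (2190355 + (1523946*(1/1241496) + 125865*(1/1217659))) + (1317 + 206948) = (2190355 + (253991/206916 + 125865/1217659)) + 208265 = (2190355 + 335317909409/251953129644) + 208265 = 551867132599293029/251953129644 + 208265 = 604340151144600689/251953129644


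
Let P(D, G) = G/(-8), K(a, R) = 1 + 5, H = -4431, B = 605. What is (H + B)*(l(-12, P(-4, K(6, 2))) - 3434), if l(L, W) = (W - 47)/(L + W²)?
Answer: 2401419508/183 ≈ 1.3123e+7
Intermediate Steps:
K(a, R) = 6
P(D, G) = -G/8 (P(D, G) = G*(-⅛) = -G/8)
l(L, W) = (-47 + W)/(L + W²)
(H + B)*(l(-12, P(-4, K(6, 2))) - 3434) = (-4431 + 605)*((-47 - ⅛*6)/(-12 + (-⅛*6)²) - 3434) = -3826*((-47 - ¾)/(-12 + (-¾)²) - 3434) = -3826*(-191/4/(-12 + 9/16) - 3434) = -3826*(-191/4/(-183/16) - 3434) = -3826*(-16/183*(-191/4) - 3434) = -3826*(764/183 - 3434) = -3826*(-627658/183) = 2401419508/183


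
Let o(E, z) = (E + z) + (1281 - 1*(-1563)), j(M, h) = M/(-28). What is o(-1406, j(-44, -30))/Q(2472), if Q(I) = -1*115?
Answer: -10077/805 ≈ -12.518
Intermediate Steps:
j(M, h) = -M/28 (j(M, h) = M*(-1/28) = -M/28)
o(E, z) = 2844 + E + z (o(E, z) = (E + z) + (1281 + 1563) = (E + z) + 2844 = 2844 + E + z)
Q(I) = -115
o(-1406, j(-44, -30))/Q(2472) = (2844 - 1406 - 1/28*(-44))/(-115) = (2844 - 1406 + 11/7)*(-1/115) = (10077/7)*(-1/115) = -10077/805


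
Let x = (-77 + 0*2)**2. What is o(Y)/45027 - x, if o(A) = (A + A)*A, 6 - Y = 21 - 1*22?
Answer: -266964985/45027 ≈ -5929.0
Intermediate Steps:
Y = 7 (Y = 6 - (21 - 1*22) = 6 - (21 - 22) = 6 - 1*(-1) = 6 + 1 = 7)
x = 5929 (x = (-77 + 0)**2 = (-77)**2 = 5929)
o(A) = 2*A**2 (o(A) = (2*A)*A = 2*A**2)
o(Y)/45027 - x = (2*7**2)/45027 - 1*5929 = (2*49)*(1/45027) - 5929 = 98*(1/45027) - 5929 = 98/45027 - 5929 = -266964985/45027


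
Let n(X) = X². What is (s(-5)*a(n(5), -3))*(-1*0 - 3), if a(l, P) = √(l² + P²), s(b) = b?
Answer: 15*√634 ≈ 377.69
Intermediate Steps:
a(l, P) = √(P² + l²)
(s(-5)*a(n(5), -3))*(-1*0 - 3) = (-5*√((-3)² + (5²)²))*(-1*0 - 3) = (-5*√(9 + 25²))*(0 - 3) = -5*√(9 + 625)*(-3) = -5*√634*(-3) = 15*√634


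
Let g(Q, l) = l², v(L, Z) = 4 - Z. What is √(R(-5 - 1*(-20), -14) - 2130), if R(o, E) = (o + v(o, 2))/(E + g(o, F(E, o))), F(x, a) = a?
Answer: I*√94826143/211 ≈ 46.151*I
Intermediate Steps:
R(o, E) = (2 + o)/(E + o²) (R(o, E) = (o + (4 - 1*2))/(E + o²) = (o + (4 - 2))/(E + o²) = (o + 2)/(E + o²) = (2 + o)/(E + o²))
√(R(-5 - 1*(-20), -14) - 2130) = √((2 + (-5 - 1*(-20)))/(-14 + (-5 - 1*(-20))²) - 2130) = √((2 + (-5 + 20))/(-14 + (-5 + 20)²) - 2130) = √((2 + 15)/(-14 + 15²) - 2130) = √(17/(-14 + 225) - 2130) = √(17/211 - 2130) = √(-449413/211) = I*√94826143/211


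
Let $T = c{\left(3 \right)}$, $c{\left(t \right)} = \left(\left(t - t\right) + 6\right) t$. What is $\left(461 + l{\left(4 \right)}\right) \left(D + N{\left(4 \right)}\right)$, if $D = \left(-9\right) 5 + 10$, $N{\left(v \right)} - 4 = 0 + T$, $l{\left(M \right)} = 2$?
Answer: $-6019$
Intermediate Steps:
$c{\left(t \right)} = 6 t$ ($c{\left(t \right)} = \left(0 + 6\right) t = 6 t$)
$T = 18$ ($T = 6 \cdot 3 = 18$)
$N{\left(v \right)} = 22$ ($N{\left(v \right)} = 4 + \left(0 + 18\right) = 4 + 18 = 22$)
$D = -35$ ($D = -45 + 10 = -35$)
$\left(461 + l{\left(4 \right)}\right) \left(D + N{\left(4 \right)}\right) = \left(461 + 2\right) \left(-35 + 22\right) = 463 \left(-13\right) = -6019$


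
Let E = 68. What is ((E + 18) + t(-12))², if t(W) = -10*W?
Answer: 42436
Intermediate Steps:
((E + 18) + t(-12))² = ((68 + 18) - 10*(-12))² = (86 + 120)² = 206² = 42436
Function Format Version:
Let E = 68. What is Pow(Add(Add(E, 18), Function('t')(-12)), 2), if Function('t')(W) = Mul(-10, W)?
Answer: 42436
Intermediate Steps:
Pow(Add(Add(E, 18), Function('t')(-12)), 2) = Pow(Add(Add(68, 18), Mul(-10, -12)), 2) = Pow(Add(86, 120), 2) = Pow(206, 2) = 42436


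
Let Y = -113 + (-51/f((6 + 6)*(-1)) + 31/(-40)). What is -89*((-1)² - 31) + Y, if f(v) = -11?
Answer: 1126779/440 ≈ 2560.9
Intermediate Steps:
Y = -48021/440 (Y = -113 + (-51/(-11) + 31/(-40)) = -113 + (-51*(-1/11) + 31*(-1/40)) = -113 + (51/11 - 31/40) = -113 + 1699/440 = -48021/440 ≈ -109.14)
-89*((-1)² - 31) + Y = -89*((-1)² - 31) - 48021/440 = -89*(1 - 31) - 48021/440 = -89*(-30) - 48021/440 = 2670 - 48021/440 = 1126779/440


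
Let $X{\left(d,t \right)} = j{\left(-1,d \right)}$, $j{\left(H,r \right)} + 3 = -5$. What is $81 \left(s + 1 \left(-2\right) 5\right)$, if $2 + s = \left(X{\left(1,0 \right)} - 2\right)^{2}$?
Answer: $7128$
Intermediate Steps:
$j{\left(H,r \right)} = -8$ ($j{\left(H,r \right)} = -3 - 5 = -8$)
$X{\left(d,t \right)} = -8$
$s = 98$ ($s = -2 + \left(-8 - 2\right)^{2} = -2 + \left(-10\right)^{2} = -2 + 100 = 98$)
$81 \left(s + 1 \left(-2\right) 5\right) = 81 \left(98 + 1 \left(-2\right) 5\right) = 81 \left(98 - 10\right) = 81 \cdot 88 = 7128$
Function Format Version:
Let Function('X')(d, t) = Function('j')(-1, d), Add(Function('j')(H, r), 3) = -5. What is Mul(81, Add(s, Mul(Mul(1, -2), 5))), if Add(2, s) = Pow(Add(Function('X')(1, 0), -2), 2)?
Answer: 7128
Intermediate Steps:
Function('j')(H, r) = -8 (Function('j')(H, r) = Add(-3, -5) = -8)
Function('X')(d, t) = -8
s = 98 (s = Add(-2, Pow(Add(-8, -2), 2)) = Add(-2, Pow(-10, 2)) = Add(-2, 100) = 98)
Mul(81, Add(s, Mul(Mul(1, -2), 5))) = Mul(81, Add(98, Mul(Mul(1, -2), 5))) = Mul(81, Add(98, Mul(-2, 5))) = Mul(81, Add(98, -10)) = Mul(81, 88) = 7128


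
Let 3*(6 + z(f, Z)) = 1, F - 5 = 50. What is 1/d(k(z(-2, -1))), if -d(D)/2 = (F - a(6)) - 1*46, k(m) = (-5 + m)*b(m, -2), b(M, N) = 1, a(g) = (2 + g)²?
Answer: 1/110 ≈ 0.0090909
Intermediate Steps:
F = 55 (F = 5 + 50 = 55)
z(f, Z) = -17/3 (z(f, Z) = -6 + (⅓)*1 = -6 + ⅓ = -17/3)
k(m) = -5 + m (k(m) = (-5 + m)*1 = -5 + m)
d(D) = 110 (d(D) = -2*((55 - (2 + 6)²) - 1*46) = -2*((55 - 1*8²) - 46) = -2*((55 - 1*64) - 46) = -2*((55 - 64) - 46) = -2*(-9 - 46) = -2*(-55) = 110)
1/d(k(z(-2, -1))) = 1/110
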